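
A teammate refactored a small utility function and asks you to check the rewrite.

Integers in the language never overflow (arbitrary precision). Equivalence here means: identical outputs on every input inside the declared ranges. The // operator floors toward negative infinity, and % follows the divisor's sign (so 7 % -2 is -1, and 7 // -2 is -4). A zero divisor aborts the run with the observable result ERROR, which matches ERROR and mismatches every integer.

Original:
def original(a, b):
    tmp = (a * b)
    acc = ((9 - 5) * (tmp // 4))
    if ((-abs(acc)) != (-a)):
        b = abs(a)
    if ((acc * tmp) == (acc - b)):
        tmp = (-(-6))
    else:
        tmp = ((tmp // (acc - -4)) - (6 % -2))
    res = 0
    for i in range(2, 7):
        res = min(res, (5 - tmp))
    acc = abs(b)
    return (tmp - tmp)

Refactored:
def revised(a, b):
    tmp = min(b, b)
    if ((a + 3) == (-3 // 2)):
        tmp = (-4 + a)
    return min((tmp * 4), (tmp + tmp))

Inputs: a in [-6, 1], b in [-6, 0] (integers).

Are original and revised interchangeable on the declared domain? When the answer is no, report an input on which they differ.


Try a=-6, b=-6.
original: tmp = 36; acc = 36; ((-abs(acc)) != (-a)) -> true; b = 6; ((acc * tmp) == (acc - b)) -> false; tmp = 0; res = 0; [i=2]; res = 0; [i=3]; res = 0; [i=4]; res = 0; [i=5]; res = 0; [i=6]; res = 0; acc = 6; return 0
revised: tmp = -6; ((a + 3) == (-3 // 2)) -> false; return -24
0 and -24 differ, so these are not the same function on this domain.
verdict: not equivalent; witness: a=-6, b=-6


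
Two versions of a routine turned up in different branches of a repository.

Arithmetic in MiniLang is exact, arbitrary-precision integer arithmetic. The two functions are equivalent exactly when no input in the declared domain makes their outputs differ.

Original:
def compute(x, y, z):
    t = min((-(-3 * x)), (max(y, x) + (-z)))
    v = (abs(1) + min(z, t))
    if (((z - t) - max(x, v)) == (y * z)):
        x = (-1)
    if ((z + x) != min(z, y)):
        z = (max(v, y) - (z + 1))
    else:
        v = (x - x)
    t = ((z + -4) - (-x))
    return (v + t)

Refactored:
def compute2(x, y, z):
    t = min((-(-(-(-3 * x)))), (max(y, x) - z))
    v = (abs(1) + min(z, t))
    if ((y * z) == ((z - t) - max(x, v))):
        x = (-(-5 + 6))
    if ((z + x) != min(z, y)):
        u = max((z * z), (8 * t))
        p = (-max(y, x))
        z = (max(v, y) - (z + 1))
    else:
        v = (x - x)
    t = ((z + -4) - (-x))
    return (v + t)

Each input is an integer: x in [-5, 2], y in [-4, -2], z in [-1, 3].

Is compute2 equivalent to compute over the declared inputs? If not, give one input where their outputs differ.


Changes here: arithmetic usage differs; and statement counts differ; and min/max/abs usage differs; and constant usage differs; and local variable names differ; the full 120-point sweep finds no disagreement.
verdict: equivalent


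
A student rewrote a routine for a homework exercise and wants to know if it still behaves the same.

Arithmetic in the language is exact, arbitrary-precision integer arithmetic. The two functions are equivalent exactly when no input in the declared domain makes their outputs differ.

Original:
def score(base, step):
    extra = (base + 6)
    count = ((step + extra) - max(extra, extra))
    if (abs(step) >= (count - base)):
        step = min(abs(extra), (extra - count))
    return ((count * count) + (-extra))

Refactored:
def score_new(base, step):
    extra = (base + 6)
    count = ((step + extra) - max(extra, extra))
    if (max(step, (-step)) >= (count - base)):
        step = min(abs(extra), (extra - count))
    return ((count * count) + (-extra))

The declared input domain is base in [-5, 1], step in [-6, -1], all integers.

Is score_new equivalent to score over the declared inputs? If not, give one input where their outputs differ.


The two versions differ — the changes include min/max/abs usage differs.
Tracing base=-5, step=-1: score: extra becomes 1; next count becomes -1; next (abs(step) >= (count - base)) evaluates to false; next final value 0 | score_new: extra becomes 1; next count becomes -1; next (max(step, (-step)) >= (count - base)) evaluates to false; next final value 0 — matching result 0.
Across all 42 domain points the two functions coincide.
verdict: equivalent


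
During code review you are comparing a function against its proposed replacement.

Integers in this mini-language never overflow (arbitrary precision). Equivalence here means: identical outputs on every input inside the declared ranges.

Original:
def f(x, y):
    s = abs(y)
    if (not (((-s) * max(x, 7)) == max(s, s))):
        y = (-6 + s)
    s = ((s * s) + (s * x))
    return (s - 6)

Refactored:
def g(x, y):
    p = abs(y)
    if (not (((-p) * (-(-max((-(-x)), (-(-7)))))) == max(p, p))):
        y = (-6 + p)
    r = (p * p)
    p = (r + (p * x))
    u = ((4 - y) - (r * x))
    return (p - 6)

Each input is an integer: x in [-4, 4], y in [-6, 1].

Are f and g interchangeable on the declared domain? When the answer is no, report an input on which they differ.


Reading the diff, among the changes: local variable names differ, plus constant usage differs, plus arithmetic usage differs, plus statement counts differ.
Spot check at x=3, y=-2 — f: s := 2 | (not (((-s) * max(x, 7)) == max(s, s))): true | y := -4 | s := 10 | result 4. g: p := 2 | (not (((-p) * (-(-max((-(-x)), (-(-7)))))) == max(p, p))): true | y := -4 | r := 4 | p := 10 | u := -4 | result 4. Both give 4.
Checked all 72 inputs in the declared domain: the outputs agree on every one.
verdict: equivalent


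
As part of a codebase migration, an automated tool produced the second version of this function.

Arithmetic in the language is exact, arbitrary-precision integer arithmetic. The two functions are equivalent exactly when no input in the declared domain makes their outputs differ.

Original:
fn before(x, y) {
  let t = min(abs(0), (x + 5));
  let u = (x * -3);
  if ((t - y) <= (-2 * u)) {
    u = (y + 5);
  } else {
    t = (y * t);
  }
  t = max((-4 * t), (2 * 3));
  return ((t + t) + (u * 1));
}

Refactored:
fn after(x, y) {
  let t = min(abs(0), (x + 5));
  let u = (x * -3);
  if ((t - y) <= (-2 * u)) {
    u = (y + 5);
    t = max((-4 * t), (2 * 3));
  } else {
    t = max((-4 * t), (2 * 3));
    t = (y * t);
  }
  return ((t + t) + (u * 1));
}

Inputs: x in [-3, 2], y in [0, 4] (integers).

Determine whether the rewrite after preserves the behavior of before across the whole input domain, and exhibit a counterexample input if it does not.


The rewrite breaks on x=-3, y=0, where the results are 21 and 9.
before: t=0, then u=9, then ((t - y) <= (-2 * u)) is false, then t=0, then t=6, then returns 21
after: t=0, then u=9, then ((t - y) <= (-2 * u)) is false, then t=6, then t=0, then returns 9
verdict: not equivalent; witness: x=-3, y=0


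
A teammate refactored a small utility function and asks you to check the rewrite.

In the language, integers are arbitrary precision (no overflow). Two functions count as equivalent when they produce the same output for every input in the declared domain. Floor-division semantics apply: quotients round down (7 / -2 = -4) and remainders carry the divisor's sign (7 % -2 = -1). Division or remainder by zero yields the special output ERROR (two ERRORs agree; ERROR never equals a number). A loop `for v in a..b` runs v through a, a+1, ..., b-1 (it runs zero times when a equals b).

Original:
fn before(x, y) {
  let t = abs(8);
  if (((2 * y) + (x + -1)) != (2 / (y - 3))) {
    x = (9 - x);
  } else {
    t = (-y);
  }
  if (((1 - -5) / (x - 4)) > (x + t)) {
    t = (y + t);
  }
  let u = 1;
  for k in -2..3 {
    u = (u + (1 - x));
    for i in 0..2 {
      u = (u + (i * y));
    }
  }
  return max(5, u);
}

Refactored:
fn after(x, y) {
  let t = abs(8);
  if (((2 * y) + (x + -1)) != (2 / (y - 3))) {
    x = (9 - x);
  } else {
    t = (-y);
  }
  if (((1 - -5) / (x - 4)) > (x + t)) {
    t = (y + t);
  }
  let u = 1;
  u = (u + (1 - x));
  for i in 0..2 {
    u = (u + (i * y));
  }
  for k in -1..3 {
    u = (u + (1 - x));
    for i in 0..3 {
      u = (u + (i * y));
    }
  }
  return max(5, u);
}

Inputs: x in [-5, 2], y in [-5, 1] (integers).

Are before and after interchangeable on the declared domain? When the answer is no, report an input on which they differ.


Consider the input x=-2, y=1.
before: t := 8 | (((2 * y) + (x + -1)) != (2 / (y - 3))): false | t := -1 | (((1 - -5) / (x - 4)) > (x + t)): true | t := 0 | u := 1 | iter k=-2: | u := 4 | iter i=0: | u := 4 | iter i=1: | u := 5 | iter k=-1: | u := 8 | iter i=0: | u := 8 | iter i=1: | u := 9 | iter k=0: | u := 12 | iter i=0: | u := 12 | iter i=1: | u := 13 | iter k=1: | u := 16 | iter i=0: | u := 16 | iter i=1: | u := 17 | iter k=2: | u := 20 | iter i=0: | u := 20 | iter i=1: | u := 21 | result 21
after: t := 8 | (((2 * y) + (x + -1)) != (2 / (y - 3))): false | t := -1 | (((1 - -5) / (x - 4)) > (x + t)): true | t := 0 | u := 1 | u := 4 | iter i=0: | u := 4 | iter i=1: | u := 5 | iter k=-1: | u := 8 | iter i=0: | u := 8 | iter i=1: | u := 9 | iter i=2: | u := 11 | iter k=0: | u := 14 | iter i=0: | u := 14 | iter i=1: | u := 15 | iter i=2: | u := 17 | iter k=1: | u := 20 | iter i=0: | u := 20 | iter i=1: | u := 21 | iter i=2: | u := 23 | iter k=2: | u := 26 | iter i=0: | u := 26 | iter i=1: | u := 27 | iter i=2: | u := 29 | result 29
21 against 29: the behavior changed.
verdict: not equivalent; witness: x=-2, y=1


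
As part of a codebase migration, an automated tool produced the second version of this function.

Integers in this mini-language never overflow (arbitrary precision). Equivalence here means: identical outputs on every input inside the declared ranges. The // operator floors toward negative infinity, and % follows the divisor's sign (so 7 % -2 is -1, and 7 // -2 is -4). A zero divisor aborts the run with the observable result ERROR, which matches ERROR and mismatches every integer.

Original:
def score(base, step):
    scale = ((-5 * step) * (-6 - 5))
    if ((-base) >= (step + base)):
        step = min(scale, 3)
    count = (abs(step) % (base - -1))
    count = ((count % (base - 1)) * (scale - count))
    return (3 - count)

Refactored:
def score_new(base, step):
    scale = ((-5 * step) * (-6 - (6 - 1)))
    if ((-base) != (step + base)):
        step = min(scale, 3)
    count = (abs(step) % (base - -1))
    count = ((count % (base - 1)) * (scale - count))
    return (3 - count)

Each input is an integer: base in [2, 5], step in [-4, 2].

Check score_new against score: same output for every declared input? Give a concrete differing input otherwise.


Run the pair on base=3, step=-3.
score: scale = -165; ((-base) >= (step + base)) -> false; count = 3; count = -168; return 171
score_new: scale = -165; ((-base) != (step + base)) -> true; step = -165; count = 1; count = -166; return 169
171 and 169 differ, so these are not the same function on this domain.
verdict: not equivalent; witness: base=3, step=-3


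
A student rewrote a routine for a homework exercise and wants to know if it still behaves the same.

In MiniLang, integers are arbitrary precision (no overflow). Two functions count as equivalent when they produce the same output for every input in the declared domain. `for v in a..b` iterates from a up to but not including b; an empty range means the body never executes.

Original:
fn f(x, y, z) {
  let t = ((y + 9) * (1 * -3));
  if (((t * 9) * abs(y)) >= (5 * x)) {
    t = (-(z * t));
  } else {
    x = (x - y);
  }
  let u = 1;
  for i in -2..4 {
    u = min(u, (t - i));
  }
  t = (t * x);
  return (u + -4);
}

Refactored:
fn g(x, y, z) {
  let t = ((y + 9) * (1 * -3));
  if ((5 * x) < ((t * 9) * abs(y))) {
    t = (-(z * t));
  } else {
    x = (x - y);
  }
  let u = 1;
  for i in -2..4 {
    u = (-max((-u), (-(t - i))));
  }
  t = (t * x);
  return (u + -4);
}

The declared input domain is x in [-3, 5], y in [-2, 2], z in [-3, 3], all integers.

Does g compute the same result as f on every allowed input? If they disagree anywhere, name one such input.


There is a counterexample at x=0, y=0, z=-3: -88 on one side, -34 on the other.
f: t=-27, then (((t * 9) * abs(y)) >= (5 * x)) is true, then t=-81, then u=1, then (i=-2), then u=-79, then (i=-1), then u=-80, then (i=0), then u=-81, then (i=1), then u=-82, then (i=2), then u=-83, then (i=3), then u=-84, then t=0, then returns -88
g: t=-27, then ((5 * x) < ((t * 9) * abs(y))) is false, then x=0, then u=1, then (i=-2), then u=-25, then (i=-1), then u=-26, then (i=0), then u=-27, then (i=1), then u=-28, then (i=2), then u=-29, then (i=3), then u=-30, then t=0, then returns -34
verdict: not equivalent; witness: x=0, y=0, z=-3


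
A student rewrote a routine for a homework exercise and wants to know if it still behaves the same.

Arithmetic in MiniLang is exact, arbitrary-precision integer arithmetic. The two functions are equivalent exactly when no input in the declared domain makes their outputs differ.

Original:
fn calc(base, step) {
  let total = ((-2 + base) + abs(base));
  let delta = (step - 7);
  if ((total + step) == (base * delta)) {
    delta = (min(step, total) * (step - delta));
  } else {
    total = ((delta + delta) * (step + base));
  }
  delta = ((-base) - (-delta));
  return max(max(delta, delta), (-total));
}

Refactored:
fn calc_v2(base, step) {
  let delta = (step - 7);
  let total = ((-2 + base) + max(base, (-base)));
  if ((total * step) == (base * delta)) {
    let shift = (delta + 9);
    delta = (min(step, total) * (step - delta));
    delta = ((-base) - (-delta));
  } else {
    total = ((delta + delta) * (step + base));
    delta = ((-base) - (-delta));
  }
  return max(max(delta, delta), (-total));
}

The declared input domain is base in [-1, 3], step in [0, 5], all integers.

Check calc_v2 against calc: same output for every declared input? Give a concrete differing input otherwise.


At base=0, step=0: calc gives 0, calc_v2 gives 2.
verdict: not equivalent; witness: base=0, step=0


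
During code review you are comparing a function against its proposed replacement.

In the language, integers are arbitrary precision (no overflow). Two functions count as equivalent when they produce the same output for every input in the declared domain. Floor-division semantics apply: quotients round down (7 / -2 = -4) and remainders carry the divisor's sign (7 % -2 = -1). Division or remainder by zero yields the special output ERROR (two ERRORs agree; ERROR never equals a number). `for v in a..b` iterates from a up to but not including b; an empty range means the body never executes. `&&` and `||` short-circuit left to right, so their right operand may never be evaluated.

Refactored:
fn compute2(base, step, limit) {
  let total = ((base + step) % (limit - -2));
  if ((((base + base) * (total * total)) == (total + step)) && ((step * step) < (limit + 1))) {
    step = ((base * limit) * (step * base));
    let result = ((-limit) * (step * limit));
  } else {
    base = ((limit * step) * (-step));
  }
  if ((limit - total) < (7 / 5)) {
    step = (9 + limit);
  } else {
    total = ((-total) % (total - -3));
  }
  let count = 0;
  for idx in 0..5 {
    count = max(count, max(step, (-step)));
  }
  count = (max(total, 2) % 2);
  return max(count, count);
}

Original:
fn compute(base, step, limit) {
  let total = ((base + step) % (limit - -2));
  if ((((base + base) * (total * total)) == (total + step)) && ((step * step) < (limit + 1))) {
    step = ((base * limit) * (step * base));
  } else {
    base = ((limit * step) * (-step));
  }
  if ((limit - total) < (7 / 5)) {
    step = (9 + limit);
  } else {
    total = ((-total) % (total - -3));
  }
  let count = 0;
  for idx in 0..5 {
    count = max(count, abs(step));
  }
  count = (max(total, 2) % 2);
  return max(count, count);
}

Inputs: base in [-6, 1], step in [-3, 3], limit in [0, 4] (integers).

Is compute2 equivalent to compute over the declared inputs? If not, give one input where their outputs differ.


Although local variable names differ; also statement counts differ; also arithmetic usage differs; also min/max/abs usage differs, 280/280 inputs agree.
verdict: equivalent


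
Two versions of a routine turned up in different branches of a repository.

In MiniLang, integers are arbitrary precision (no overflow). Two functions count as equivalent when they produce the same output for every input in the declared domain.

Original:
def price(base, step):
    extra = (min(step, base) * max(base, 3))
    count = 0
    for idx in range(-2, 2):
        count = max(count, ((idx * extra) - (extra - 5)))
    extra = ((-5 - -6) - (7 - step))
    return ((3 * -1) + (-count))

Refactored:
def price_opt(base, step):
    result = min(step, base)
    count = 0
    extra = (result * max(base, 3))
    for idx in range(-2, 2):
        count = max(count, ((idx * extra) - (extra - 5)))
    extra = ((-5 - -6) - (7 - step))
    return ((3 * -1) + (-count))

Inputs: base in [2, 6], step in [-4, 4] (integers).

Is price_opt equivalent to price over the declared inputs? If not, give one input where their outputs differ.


Equivalent — the differences include statement counts differ; and local variable names differ, yet no declared input distinguishes the two.
Tracing base=4, step=-3: price: extra=-12, then count=0, then (idx=-2), then count=41, then (idx=-1), then count=41, then (idx=0), then count=41, then (idx=1), then count=41, then extra=-9, then returns -44 | price_opt: result=-3, then count=0, then extra=-12, then (idx=-2), then count=41, then (idx=-1), then count=41, then (idx=0), then count=41, then (idx=1), then count=41, then extra=-9, then returns -44 — matching result -44.
Across all 45 domain points the two functions coincide.
verdict: equivalent


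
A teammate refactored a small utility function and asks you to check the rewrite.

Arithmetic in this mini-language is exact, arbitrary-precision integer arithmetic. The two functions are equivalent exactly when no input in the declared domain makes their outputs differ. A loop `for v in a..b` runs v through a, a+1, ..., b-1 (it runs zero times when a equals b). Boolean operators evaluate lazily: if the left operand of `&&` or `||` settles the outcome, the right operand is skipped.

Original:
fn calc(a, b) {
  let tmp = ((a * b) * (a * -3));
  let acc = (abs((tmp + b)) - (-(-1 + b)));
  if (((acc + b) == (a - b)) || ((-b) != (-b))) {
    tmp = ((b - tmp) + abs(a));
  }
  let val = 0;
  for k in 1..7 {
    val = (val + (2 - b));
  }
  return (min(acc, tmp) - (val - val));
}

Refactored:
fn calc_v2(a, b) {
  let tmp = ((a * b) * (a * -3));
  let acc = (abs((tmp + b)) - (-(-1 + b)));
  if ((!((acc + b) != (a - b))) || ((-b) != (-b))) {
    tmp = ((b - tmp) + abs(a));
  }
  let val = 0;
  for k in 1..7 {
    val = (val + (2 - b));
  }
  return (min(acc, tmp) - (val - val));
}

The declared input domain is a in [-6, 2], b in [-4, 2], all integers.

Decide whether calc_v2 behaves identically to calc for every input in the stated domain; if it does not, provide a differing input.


Comparing the listings, the differences include: boolean connective usage differs; also comparison usage differs.
One worked example (a=-3, b=1) — calc: tmp := -27 | acc := 26 | (((acc + b) == (a - b)) || ((-b) != (-b))): false | val := 0 | iter k=1: | val := 1 | iter k=2: | val := 2 | iter k=3: | val := 3 | iter k=4: | val := 4 | iter k=5: | val := 5 | iter k=6: | val := 6 | result -27; calc_v2: tmp := -27 | acc := 26 | ((!((acc + b) != (a - b))) || ((-b) != (-b))): false | val := 0 | iter k=1: | val := 1 | iter k=2: | val := 2 | iter k=3: | val := 3 | iter k=4: | val := 4 | iter k=5: | val := 5 | iter k=6: | val := 6 | result -27; agreement on -27.
Checked all 63 inputs in the declared domain: the outputs agree on every one.
verdict: equivalent


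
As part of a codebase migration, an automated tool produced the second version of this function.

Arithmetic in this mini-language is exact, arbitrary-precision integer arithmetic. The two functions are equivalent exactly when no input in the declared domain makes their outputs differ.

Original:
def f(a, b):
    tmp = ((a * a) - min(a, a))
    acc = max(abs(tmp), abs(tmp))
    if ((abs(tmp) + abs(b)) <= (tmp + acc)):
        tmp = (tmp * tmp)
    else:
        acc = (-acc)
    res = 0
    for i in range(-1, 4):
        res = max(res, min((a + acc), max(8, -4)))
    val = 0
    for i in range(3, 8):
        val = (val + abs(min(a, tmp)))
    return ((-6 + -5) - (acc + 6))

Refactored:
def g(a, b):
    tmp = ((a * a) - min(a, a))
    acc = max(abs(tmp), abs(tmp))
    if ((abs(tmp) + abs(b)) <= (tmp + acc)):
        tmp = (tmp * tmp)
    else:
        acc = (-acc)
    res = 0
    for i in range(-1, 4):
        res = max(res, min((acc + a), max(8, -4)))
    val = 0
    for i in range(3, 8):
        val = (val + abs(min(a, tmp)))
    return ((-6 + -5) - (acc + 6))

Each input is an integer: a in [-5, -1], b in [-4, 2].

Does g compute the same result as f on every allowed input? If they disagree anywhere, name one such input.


Side by side, the visible changes include: same computation, different form.
Tracing a=-4, b=1: f: tmp = 20; acc = 20; ((abs(tmp) + abs(b)) <= (tmp + acc)) -> true; tmp = 400; res = 0; [i=-1]; res = 8; [i=0]; res = 8; [i=1]; res = 8; [i=2]; res = 8; [i=3]; res = 8; val = 0; [i=3]; val = 4; [i=4]; val = 8; [i=5]; val = 12; [i=6]; val = 16; [i=7]; val = 20; return -37 | g: tmp = 20; acc = 20; ((abs(tmp) + abs(b)) <= (tmp + acc)) -> true; tmp = 400; res = 0; [i=-1]; res = 8; [i=0]; res = 8; [i=1]; res = 8; [i=2]; res = 8; [i=3]; res = 8; val = 0; [i=3]; val = 4; [i=4]; val = 8; [i=5]; val = 12; [i=6]; val = 16; [i=7]; val = 20; return -37 — matching result -37.
Checked all 35 inputs in the declared domain: the outputs agree on every one.
verdict: equivalent


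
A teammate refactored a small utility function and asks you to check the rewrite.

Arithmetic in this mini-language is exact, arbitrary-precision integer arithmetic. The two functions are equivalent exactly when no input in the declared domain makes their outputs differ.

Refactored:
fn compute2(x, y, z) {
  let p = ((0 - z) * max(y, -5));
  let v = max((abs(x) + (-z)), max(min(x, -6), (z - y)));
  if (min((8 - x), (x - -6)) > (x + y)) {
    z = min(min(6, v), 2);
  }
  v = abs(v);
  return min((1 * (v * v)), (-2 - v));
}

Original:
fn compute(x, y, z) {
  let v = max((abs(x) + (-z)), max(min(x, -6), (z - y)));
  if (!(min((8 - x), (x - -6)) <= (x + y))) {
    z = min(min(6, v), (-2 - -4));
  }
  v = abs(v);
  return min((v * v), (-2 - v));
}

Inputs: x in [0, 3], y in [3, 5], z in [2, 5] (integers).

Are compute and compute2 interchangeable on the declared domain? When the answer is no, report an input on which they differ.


Changes here: statement counts differ; boolean connective usage differs; arithmetic usage differs; comparison usage differs; local variable names differ; constant usage differs; min/max/abs usage differs; the full 48-point sweep finds no disagreement.
verdict: equivalent


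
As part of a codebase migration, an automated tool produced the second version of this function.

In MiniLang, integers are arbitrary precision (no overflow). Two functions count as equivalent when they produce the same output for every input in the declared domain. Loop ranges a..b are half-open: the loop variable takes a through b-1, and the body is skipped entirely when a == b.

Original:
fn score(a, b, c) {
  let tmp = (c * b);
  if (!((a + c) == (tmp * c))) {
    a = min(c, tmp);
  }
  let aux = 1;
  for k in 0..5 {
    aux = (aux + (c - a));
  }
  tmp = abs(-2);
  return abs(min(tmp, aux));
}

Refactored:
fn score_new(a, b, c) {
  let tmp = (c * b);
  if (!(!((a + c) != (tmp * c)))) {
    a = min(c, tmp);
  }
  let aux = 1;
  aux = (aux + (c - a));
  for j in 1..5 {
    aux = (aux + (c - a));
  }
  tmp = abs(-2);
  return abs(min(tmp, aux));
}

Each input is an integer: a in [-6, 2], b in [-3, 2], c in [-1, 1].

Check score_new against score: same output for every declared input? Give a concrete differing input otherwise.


Differences: local variable names differ, and boolean connective usage differs, and statement counts differ, and comparison usage differs, and arithmetic usage differs, and loop structure differs — yet all 162 inputs agree.
verdict: equivalent


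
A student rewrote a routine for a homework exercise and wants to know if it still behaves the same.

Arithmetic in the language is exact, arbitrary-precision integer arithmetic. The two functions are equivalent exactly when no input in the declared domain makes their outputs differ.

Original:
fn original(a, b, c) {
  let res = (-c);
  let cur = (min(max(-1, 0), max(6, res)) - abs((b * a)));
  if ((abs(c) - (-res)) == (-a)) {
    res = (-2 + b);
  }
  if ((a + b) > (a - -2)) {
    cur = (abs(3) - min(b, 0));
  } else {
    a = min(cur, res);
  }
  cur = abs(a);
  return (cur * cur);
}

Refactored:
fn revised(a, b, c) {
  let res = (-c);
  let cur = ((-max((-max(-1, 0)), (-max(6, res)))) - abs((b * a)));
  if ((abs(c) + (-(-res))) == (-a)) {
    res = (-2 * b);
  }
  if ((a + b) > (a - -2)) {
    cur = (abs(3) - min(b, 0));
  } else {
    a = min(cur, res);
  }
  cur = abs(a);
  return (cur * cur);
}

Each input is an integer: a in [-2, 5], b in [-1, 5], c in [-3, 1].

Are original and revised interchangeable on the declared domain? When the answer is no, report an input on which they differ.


These are not equivalent — on a=-2, b=-1, c=-1 the outputs split (9 vs 4).
original: res = 1; cur = -2; ((abs(c) - (-res)) == (-a)) -> true; res = -3; ((a + b) > (a - -2)) -> false; a = -3; cur = 3; return 9
revised: res = 1; cur = -2; ((abs(c) + (-(-res))) == (-a)) -> true; res = 2; ((a + b) > (a - -2)) -> false; a = -2; cur = 2; return 4
verdict: not equivalent; witness: a=-2, b=-1, c=-1


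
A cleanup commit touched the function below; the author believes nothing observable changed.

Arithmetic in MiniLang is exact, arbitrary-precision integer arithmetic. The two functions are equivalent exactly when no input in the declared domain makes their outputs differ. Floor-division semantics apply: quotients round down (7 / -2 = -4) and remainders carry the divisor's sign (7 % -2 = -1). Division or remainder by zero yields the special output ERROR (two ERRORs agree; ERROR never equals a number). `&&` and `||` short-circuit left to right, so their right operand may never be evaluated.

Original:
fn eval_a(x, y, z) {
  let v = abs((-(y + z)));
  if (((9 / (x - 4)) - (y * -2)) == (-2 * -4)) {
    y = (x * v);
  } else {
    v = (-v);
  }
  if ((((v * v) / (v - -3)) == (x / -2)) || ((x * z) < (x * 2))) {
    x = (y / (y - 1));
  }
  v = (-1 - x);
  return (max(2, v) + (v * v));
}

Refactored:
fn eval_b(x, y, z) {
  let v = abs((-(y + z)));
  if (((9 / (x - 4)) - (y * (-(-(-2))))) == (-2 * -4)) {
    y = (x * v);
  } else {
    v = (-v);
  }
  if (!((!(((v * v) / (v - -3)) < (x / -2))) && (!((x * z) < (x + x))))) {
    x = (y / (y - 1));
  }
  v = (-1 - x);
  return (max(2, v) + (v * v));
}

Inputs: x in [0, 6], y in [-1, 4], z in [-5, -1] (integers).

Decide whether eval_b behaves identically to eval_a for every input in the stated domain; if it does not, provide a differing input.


The rewrite breaks on x=0, y=1, z=-5, where the results are 3 and ERROR.
eval_a: v := 4 | (((9 / (x - 4)) - (y * -2)) == (-2 * -4)): false | v := -4 | ((((v * v) / (v - -3)) == (x / -2)) || ((x * z) < (x * 2))): false | v := -1 | result 3
eval_b: v := 4 | (((9 / (x - 4)) - (y * (-(-(-2))))) == (-2 * -4)): false | v := -4 | (!((!(((v * v) / (v - -3)) < (x / -2))) && (!((x * z) < (x + x))))): true | divide-by-zero, output ERROR
verdict: not equivalent; witness: x=0, y=1, z=-5


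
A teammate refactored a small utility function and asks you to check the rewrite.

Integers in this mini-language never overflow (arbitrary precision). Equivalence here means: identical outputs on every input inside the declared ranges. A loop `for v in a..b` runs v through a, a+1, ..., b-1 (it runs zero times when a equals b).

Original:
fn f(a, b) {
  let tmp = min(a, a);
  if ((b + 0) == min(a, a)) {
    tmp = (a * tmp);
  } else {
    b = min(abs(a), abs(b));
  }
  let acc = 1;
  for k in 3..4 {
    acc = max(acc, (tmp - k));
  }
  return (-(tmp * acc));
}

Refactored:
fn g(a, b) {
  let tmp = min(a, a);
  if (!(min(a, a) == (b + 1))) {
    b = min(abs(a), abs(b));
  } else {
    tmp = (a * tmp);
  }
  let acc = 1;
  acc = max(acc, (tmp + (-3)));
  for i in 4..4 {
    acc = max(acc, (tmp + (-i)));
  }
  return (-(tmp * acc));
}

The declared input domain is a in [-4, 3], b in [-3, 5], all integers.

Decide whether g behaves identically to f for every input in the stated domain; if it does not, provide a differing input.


These are not equivalent — on a=-3, b=-3 the outputs split (-54 vs 3).
f: tmp becomes -3; next ((b + 0) == min(a, a)) evaluates to true; next tmp becomes 9; next acc becomes 1; next at k=3:; next acc becomes 6; next final value -54
g: tmp becomes -3; next (!(min(a, a) == (b + 1))) evaluates to true; next b becomes 3; next acc becomes 1; next acc becomes 1; next i never enters its loop body; next final value 3
verdict: not equivalent; witness: a=-3, b=-3


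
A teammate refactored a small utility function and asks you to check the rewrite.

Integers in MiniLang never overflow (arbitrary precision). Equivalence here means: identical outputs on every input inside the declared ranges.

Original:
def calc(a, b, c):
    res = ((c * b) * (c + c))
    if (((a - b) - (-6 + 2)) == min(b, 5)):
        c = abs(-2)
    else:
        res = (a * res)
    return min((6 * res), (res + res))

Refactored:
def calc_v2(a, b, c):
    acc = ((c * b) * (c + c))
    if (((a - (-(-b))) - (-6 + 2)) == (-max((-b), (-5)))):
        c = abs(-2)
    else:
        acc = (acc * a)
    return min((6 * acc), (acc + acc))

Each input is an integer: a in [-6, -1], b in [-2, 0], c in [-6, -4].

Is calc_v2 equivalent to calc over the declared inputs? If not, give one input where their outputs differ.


Side by side, the visible changes include: min/max/abs usage differs; and local variable names differ.
Tracing a=-6, b=-2, c=-6: calc: res becomes -144; next (((a - b) - (-6 + 2)) == min(b, 5)) evaluates to false; next res becomes 864; next final value 1728 | calc_v2: acc becomes -144; next (((a - (-(-b))) - (-6 + 2)) == (-max((-b), (-5)))) evaluates to false; next acc becomes 864; next final value 1728 — matching result 1728.
Every one of the 54 inputs gives matching results.
verdict: equivalent


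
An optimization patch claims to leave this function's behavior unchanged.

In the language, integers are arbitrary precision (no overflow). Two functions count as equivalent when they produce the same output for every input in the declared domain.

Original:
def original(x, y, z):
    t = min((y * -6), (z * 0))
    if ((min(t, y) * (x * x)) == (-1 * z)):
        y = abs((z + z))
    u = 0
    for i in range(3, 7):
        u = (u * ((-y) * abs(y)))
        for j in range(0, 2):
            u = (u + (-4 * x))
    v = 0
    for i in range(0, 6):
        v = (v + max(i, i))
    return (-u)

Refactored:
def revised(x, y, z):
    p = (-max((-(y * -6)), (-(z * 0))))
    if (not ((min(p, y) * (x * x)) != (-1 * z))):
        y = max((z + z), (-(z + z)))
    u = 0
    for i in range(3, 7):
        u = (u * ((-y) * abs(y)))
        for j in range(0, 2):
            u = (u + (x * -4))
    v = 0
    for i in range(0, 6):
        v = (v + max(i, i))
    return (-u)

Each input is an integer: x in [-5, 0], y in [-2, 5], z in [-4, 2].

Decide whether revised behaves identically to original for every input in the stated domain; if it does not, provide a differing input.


Comparing the listings, the differences include: min/max/abs usage differs; and local variable names differ; and comparison usage differs; and arithmetic usage differs; and boolean connective usage differs.
Tracing x=-3, y=0, z=-1: original: t=0, then ((min(t, y) * (x * x)) == (-1 * z)) is false, then u=0, then (i=3), then u=0, then (j=0), then u=12, then (j=1), then u=24, then (i=4), then u=0, then (j=0), then u=12, then (j=1), then u=24, then (i=5), then u=0, then (j=0), then u=12, then (j=1), then u=24, then (i=6), then u=0, then (j=0), then u=12, then (j=1), then u=24, then v=0, then (i=0), then v=0, then (i=1), then v=1, then (i=2), then v=3, then (i=3), then v=6, then (i=4), then v=10, then (i=5), then v=15, then returns -24 | revised: p=0, then (not ((min(p, y) * (x * x)) != (-1 * z))) is false, then u=0, then (i=3), then u=0, then (j=0), then u=12, then (j=1), then u=24, then (i=4), then u=0, then (j=0), then u=12, then (j=1), then u=24, then (i=5), then u=0, then (j=0), then u=12, then (j=1), then u=24, then (i=6), then u=0, then (j=0), then u=12, then (j=1), then u=24, then v=0, then (i=0), then v=0, then (i=1), then v=1, then (i=2), then v=3, then (i=3), then v=6, then (i=4), then v=10, then (i=5), then v=15, then returns -24 — matching result -24.
Sweeping the whole domain (336 inputs) finds no disagreement.
verdict: equivalent


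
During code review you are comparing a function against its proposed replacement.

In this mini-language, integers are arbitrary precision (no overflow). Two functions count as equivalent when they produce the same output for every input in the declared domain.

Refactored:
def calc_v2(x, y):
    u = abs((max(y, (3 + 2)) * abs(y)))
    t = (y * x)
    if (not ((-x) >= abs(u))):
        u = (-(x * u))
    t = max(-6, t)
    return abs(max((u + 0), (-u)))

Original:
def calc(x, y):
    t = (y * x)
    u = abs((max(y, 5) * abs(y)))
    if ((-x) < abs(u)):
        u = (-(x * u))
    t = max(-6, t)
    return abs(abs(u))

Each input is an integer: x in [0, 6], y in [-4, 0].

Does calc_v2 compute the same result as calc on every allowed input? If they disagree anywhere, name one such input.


This is a faithful refactor — arithmetic usage differs; min/max/abs usage differs; comparison usage differs; boolean connective usage differs; constant usage differs, but the computed results match everywhere.
As a probe, take x=5, y=0: calc runs t := 0 | u := 0 | ((-x) < abs(u)): true | u := 0 | t := 0 | result 0; calc_v2 runs u := 0 | t := 0 | (not ((-x) >= abs(u))): true | u := 0 | t := 0 | result 0; both end at 0.
Every one of the 35 inputs gives matching results.
verdict: equivalent


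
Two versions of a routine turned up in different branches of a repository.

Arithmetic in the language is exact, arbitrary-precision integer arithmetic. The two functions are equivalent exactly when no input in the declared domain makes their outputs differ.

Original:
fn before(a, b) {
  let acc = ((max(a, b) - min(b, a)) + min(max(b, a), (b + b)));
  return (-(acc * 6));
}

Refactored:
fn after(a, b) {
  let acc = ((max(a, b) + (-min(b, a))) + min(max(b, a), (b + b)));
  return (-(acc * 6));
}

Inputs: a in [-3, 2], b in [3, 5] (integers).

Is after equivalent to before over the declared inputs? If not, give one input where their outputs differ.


Differences: arithmetic usage differs — yet all 18 inputs agree.
verdict: equivalent


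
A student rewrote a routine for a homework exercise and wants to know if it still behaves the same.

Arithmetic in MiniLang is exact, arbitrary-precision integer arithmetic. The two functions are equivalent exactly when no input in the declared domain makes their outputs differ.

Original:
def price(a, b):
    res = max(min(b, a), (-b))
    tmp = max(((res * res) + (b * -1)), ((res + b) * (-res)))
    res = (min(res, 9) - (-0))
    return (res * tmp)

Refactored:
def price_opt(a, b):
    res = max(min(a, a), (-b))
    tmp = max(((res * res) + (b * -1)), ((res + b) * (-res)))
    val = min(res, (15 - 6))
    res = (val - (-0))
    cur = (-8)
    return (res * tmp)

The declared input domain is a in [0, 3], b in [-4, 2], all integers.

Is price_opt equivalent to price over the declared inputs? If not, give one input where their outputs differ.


Consider the input a=1, b=0.
price: res = 0; tmp = 0; res = 0; return 0
price_opt: res = 1; tmp = 1; val = 1; res = 1; cur = -8; return 1
0 vs 1 — the two versions disagree here.
verdict: not equivalent; witness: a=1, b=0


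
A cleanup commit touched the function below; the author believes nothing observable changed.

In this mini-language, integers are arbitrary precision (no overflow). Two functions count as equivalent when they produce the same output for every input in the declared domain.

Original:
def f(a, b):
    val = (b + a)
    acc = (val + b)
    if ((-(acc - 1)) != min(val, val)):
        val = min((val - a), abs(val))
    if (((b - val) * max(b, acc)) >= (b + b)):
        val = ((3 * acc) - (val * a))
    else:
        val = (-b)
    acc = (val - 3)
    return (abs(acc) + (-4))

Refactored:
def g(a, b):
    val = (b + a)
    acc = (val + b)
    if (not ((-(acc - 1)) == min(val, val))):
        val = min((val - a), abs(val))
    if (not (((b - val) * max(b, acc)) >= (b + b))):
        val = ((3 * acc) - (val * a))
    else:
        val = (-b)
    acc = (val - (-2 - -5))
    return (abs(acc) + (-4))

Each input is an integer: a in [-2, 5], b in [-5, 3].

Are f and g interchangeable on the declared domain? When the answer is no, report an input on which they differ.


Try a=-2, b=-5.
f: val := -7 | acc := -12 | ((-(acc - 1)) != min(val, val)): true | val := -5 | (((b - val) * max(b, acc)) >= (b + b)): true | val := -46 | acc := -49 | result 45
g: val := -7 | acc := -12 | (not ((-(acc - 1)) == min(val, val))): true | val := -5 | (not (((b - val) * max(b, acc)) >= (b + b))): false | val := 5 | acc := 2 | result -2
45 against -2: the behavior changed.
verdict: not equivalent; witness: a=-2, b=-5


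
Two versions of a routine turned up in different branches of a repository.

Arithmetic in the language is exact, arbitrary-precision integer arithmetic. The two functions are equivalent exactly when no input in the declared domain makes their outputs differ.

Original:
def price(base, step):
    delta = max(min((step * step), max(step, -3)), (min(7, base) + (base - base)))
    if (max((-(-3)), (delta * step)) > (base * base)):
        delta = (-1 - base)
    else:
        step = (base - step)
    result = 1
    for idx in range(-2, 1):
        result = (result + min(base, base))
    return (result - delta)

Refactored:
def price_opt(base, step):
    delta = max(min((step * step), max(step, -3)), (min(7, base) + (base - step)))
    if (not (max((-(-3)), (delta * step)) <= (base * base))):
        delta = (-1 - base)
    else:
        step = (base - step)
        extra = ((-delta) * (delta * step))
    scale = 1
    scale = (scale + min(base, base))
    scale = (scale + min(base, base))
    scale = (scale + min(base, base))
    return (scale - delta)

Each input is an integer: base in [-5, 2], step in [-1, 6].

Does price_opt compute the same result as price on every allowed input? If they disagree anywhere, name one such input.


base=2, step=-1 yields 5 from price but 2 from price_opt.
verdict: not equivalent; witness: base=2, step=-1


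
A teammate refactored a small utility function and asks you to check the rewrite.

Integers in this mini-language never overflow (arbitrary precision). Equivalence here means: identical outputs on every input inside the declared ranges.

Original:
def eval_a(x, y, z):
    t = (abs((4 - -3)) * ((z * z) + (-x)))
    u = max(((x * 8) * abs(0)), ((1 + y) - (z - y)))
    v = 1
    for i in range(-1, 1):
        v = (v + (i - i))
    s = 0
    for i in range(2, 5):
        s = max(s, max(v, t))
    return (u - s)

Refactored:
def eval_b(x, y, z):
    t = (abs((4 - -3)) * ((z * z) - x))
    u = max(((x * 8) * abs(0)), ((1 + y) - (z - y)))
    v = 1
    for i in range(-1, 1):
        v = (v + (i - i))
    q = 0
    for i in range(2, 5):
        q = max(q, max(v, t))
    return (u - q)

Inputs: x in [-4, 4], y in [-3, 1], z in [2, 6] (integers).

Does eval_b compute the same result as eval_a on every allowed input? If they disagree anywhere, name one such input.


Side by side, the visible changes include: local variable names differ; and arithmetic usage differs.
As a probe, take x=-2, y=-3, z=6: eval_a runs t = 266; u = 0; v = 1; [i=-1]; v = 1; [i=0]; v = 1; s = 0; [i=2]; s = 266; [i=3]; s = 266; [i=4]; s = 266; return -266; eval_b runs t = 266; u = 0; v = 1; [i=-1]; v = 1; [i=0]; v = 1; q = 0; [i=2]; q = 266; [i=3]; q = 266; [i=4]; q = 266; return -266; both end at -266.
Sweeping the whole domain (225 inputs) finds no disagreement.
verdict: equivalent
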